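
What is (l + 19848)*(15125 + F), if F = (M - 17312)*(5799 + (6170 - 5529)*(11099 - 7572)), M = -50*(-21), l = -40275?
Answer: 752929652953269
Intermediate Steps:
M = 1050
F = -36859546772 (F = (1050 - 17312)*(5799 + (6170 - 5529)*(11099 - 7572)) = -16262*(5799 + 641*3527) = -16262*(5799 + 2260807) = -16262*2266606 = -36859546772)
(l + 19848)*(15125 + F) = (-40275 + 19848)*(15125 - 36859546772) = -20427*(-36859531647) = 752929652953269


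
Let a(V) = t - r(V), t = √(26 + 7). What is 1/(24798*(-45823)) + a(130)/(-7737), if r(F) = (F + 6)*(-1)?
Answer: -17171039809/976855355522 - √33/7737 ≈ -0.018320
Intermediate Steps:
r(F) = -6 - F (r(F) = (6 + F)*(-1) = -6 - F)
t = √33 ≈ 5.7446
a(V) = 6 + V + √33 (a(V) = √33 - (-6 - V) = √33 + (6 + V) = 6 + V + √33)
1/(24798*(-45823)) + a(130)/(-7737) = 1/(24798*(-45823)) + (6 + 130 + √33)/(-7737) = (1/24798)*(-1/45823) + (136 + √33)*(-1/7737) = -1/1136318754 + (-136/7737 - √33/7737) = -17171039809/976855355522 - √33/7737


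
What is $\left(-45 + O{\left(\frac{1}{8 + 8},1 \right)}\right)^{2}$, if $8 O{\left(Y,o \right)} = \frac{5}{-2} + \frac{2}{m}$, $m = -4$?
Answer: $\frac{131769}{64} \approx 2058.9$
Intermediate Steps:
$O{\left(Y,o \right)} = - \frac{3}{8}$ ($O{\left(Y,o \right)} = \frac{\frac{5}{-2} + \frac{2}{-4}}{8} = \frac{5 \left(- \frac{1}{2}\right) + 2 \left(- \frac{1}{4}\right)}{8} = \frac{- \frac{5}{2} - \frac{1}{2}}{8} = \frac{1}{8} \left(-3\right) = - \frac{3}{8}$)
$\left(-45 + O{\left(\frac{1}{8 + 8},1 \right)}\right)^{2} = \left(-45 - \frac{3}{8}\right)^{2} = \left(- \frac{363}{8}\right)^{2} = \frac{131769}{64}$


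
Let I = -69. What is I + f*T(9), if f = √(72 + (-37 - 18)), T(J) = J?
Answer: -69 + 9*√17 ≈ -31.892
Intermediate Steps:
f = √17 (f = √(72 - 55) = √17 ≈ 4.1231)
I + f*T(9) = -69 + √17*9 = -69 + 9*√17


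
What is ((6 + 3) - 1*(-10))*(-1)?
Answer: -19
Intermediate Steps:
((6 + 3) - 1*(-10))*(-1) = (9 + 10)*(-1) = 19*(-1) = -19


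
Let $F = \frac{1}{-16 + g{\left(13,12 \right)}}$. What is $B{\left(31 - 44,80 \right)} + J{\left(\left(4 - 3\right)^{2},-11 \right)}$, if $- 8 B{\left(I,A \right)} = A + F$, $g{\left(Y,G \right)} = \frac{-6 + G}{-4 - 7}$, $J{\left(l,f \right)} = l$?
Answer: $- \frac{13093}{1456} \approx -8.9924$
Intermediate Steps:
$g{\left(Y,G \right)} = \frac{6}{11} - \frac{G}{11}$ ($g{\left(Y,G \right)} = \frac{-6 + G}{-11} = \left(-6 + G\right) \left(- \frac{1}{11}\right) = \frac{6}{11} - \frac{G}{11}$)
$F = - \frac{11}{182}$ ($F = \frac{1}{-16 + \left(\frac{6}{11} - \frac{12}{11}\right)} = \frac{1}{-16 - \frac{6}{11}} = \frac{1}{- \frac{182}{11}} = - \frac{11}{182} \approx -0.06044$)
$B{\left(I,A \right)} = \frac{11}{1456} - \frac{A}{8}$ ($B{\left(I,A \right)} = - \frac{A - \frac{11}{182}}{8} = - \frac{- \frac{11}{182} + A}{8} = \frac{11}{1456} - \frac{A}{8}$)
$B{\left(31 - 44,80 \right)} + J{\left(\left(4 - 3\right)^{2},-11 \right)} = \left(\frac{11}{1456} - 10\right) + \left(4 - 3\right)^{2} = \left(\frac{11}{1456} - 10\right) + 1^{2} = - \frac{14549}{1456} + 1 = - \frac{13093}{1456}$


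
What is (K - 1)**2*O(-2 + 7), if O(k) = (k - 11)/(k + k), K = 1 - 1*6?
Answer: -108/5 ≈ -21.600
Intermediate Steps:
K = -5 (K = 1 - 6 = -5)
O(k) = (-11 + k)/(2*k) (O(k) = (-11 + k)/((2*k)) = (-11 + k)*(1/(2*k)) = (-11 + k)/(2*k))
(K - 1)**2*O(-2 + 7) = (-5 - 1)**2*((-11 + (-2 + 7))/(2*(-2 + 7))) = (-6)**2*((1/2)*(-11 + 5)/5) = 36*((1/2)*(1/5)*(-6)) = 36*(-3/5) = -108/5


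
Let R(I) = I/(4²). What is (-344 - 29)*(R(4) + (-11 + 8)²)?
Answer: -13801/4 ≈ -3450.3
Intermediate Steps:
R(I) = I/16
(-344 - 29)*(R(4) + (-11 + 8)²) = (-344 - 29)*((1/16)*4 + (-11 + 8)²) = -373*(¼ + (-3)²) = -373*(¼ + 9) = -373*37/4 = -13801/4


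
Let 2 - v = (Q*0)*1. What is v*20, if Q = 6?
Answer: 40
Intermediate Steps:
v = 2 (v = 2 - 6*0 = 2 - 0 = 2 - 1*0 = 2 + 0 = 2)
v*20 = 2*20 = 40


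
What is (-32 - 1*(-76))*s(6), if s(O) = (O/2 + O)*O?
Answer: 2376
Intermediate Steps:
s(O) = 3*O²/2 (s(O) = (O*(½) + O)*O = (O/2 + O)*O = (3*O/2)*O = 3*O²/2)
(-32 - 1*(-76))*s(6) = (-32 - 1*(-76))*((3/2)*6²) = (-32 + 76)*((3/2)*36) = 44*54 = 2376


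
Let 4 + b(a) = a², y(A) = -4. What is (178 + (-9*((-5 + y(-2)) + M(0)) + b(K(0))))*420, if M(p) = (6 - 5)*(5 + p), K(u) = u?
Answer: 88200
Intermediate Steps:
b(a) = -4 + a²
M(p) = 5 + p (M(p) = 1*(5 + p) = 5 + p)
(178 + (-9*((-5 + y(-2)) + M(0)) + b(K(0))))*420 = (178 + (-9*((-5 - 4) + (5 + 0)) + (-4 + 0²)))*420 = (178 + (-9*(-9 + 5) + (-4 + 0)))*420 = (178 + (-9*(-4) - 4))*420 = (178 + (36 - 4))*420 = (178 + 32)*420 = 210*420 = 88200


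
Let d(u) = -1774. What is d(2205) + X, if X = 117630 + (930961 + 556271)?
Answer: 1603088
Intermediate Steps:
X = 1604862 (X = 117630 + 1487232 = 1604862)
d(2205) + X = -1774 + 1604862 = 1603088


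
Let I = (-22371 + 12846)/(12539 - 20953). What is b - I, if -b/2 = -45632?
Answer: 767885771/8414 ≈ 91263.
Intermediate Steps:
b = 91264 (b = -2*(-45632) = 91264)
I = 9525/8414 (I = -9525/(-8414) = -9525*(-1/8414) = 9525/8414 ≈ 1.1320)
b - I = 91264 - 1*9525/8414 = 91264 - 9525/8414 = 767885771/8414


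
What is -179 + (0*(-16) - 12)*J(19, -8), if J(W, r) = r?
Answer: -83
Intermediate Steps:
-179 + (0*(-16) - 12)*J(19, -8) = -179 + (0*(-16) - 12)*(-8) = -179 + (0 - 12)*(-8) = -179 - 12*(-8) = -179 + 96 = -83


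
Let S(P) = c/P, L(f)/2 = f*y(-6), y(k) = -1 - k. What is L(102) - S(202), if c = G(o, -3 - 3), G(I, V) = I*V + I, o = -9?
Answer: 205995/202 ≈ 1019.8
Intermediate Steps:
G(I, V) = I + I*V
c = 45 (c = -9*(1 + (-3 - 3)) = -9*(1 - 6) = -9*(-5) = 45)
L(f) = 10*f (L(f) = 2*(f*(-1 - 1*(-6))) = 2*(f*(-1 + 6)) = 2*(f*5) = 2*(5*f) = 10*f)
S(P) = 45/P
L(102) - S(202) = 10*102 - 45/202 = 1020 - 45/202 = 205995/202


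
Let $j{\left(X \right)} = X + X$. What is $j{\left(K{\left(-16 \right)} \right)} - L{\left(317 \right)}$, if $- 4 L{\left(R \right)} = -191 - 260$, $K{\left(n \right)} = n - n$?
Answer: $- \frac{451}{4} \approx -112.75$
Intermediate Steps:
$K{\left(n \right)} = 0$
$L{\left(R \right)} = \frac{451}{4}$ ($L{\left(R \right)} = - \frac{-191 - 260}{4} = \left(- \frac{1}{4}\right) \left(-451\right) = \frac{451}{4}$)
$j{\left(X \right)} = 2 X$
$j{\left(K{\left(-16 \right)} \right)} - L{\left(317 \right)} = 2 \cdot 0 - \frac{451}{4} = 0 - \frac{451}{4} = - \frac{451}{4}$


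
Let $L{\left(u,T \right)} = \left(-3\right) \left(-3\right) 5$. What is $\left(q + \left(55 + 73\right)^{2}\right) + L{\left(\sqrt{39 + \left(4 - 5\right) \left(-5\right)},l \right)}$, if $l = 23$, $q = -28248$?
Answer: $-11819$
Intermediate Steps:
$L{\left(u,T \right)} = 45$ ($L{\left(u,T \right)} = 9 \cdot 5 = 45$)
$\left(q + \left(55 + 73\right)^{2}\right) + L{\left(\sqrt{39 + \left(4 - 5\right) \left(-5\right)},l \right)} = \left(-28248 + \left(55 + 73\right)^{2}\right) + 45 = \left(-28248 + 128^{2}\right) + 45 = \left(-28248 + 16384\right) + 45 = -11864 + 45 = -11819$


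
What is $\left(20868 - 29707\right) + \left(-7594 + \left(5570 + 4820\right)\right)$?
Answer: $-6043$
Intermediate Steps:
$\left(20868 - 29707\right) + \left(-7594 + \left(5570 + 4820\right)\right) = -8839 + \left(-7594 + 10390\right) = -8839 + 2796 = -6043$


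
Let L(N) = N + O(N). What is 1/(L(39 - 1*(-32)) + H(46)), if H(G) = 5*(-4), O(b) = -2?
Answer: 1/49 ≈ 0.020408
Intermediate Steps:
H(G) = -20
L(N) = -2 + N (L(N) = N - 2 = -2 + N)
1/(L(39 - 1*(-32)) + H(46)) = 1/((-2 + (39 - 1*(-32))) - 20) = 1/((-2 + (39 + 32)) - 20) = 1/((-2 + 71) - 20) = 1/(69 - 20) = 1/49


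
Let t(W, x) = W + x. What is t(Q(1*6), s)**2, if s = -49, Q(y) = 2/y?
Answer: 21316/9 ≈ 2368.4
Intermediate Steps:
t(Q(1*6), s)**2 = (2/((1*6)) - 49)**2 = (2/6 - 49)**2 = (2*(1/6) - 49)**2 = (1/3 - 49)**2 = (-146/3)**2 = 21316/9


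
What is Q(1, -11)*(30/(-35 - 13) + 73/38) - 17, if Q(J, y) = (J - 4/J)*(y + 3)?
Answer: 268/19 ≈ 14.105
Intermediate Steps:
Q(J, y) = (3 + y)*(J - 4/J) (Q(J, y) = (J - 4/J)*(3 + y) = (3 + y)*(J - 4/J))
Q(1, -11)*(30/(-35 - 13) + 73/38) - 17 = ((-12 - 4*(-11) + 1**2*(3 - 11))/1)*(30/(-35 - 13) + 73/38) - 17 = (1*(-12 + 44 + 1*(-8)))*(30/(-48) + 73*(1/38)) - 17 = (1*(-12 + 44 - 8))*(30*(-1/48) + 73/38) - 17 = (1*24)*(-5/8 + 73/38) - 17 = 24*(197/152) - 17 = 591/19 - 17 = 268/19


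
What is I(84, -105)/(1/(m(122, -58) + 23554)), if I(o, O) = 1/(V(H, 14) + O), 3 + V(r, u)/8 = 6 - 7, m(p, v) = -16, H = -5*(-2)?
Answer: -23538/137 ≈ -171.81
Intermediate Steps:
H = 10
V(r, u) = -32 (V(r, u) = -24 + 8*(6 - 7) = -24 + 8*(-1) = -24 - 8 = -32)
I(o, O) = 1/(-32 + O)
I(84, -105)/(1/(m(122, -58) + 23554)) = 1/((-32 - 105)*(1/(-16 + 23554))) = 1/((-137)*(1/23538)) = -1/(137*1/23538) = -1/137*23538 = -23538/137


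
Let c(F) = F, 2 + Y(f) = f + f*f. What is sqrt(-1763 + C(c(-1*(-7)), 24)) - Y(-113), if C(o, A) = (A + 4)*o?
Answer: -12654 + I*sqrt(1567) ≈ -12654.0 + 39.585*I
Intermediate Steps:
Y(f) = -2 + f + f**2 (Y(f) = -2 + (f + f*f) = -2 + (f + f**2) = -2 + f + f**2)
C(o, A) = o*(4 + A) (C(o, A) = (4 + A)*o = o*(4 + A))
sqrt(-1763 + C(c(-1*(-7)), 24)) - Y(-113) = sqrt(-1763 + (-1*(-7))*(4 + 24)) - (-2 - 113 + (-113)**2) = sqrt(-1763 + 7*28) - (-2 - 113 + 12769) = sqrt(-1763 + 196) - 1*12654 = sqrt(-1567) - 12654 = I*sqrt(1567) - 12654 = -12654 + I*sqrt(1567)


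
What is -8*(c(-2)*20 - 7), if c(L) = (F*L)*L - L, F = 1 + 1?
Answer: -1544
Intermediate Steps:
F = 2
c(L) = -L + 2*L² (c(L) = (2*L)*L - L = 2*L² - L = -L + 2*L²)
-8*(c(-2)*20 - 7) = -8*(-2*(-1 + 2*(-2))*20 - 7) = -8*(-2*(-1 - 4)*20 - 7) = -8*(-2*(-5)*20 - 7) = -8*(10*20 - 7) = -8*(200 - 7) = -8*193 = -1544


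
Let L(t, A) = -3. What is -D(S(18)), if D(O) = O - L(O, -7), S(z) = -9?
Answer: 6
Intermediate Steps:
D(O) = 3 + O (D(O) = O - 1*(-3) = O + 3 = 3 + O)
-D(S(18)) = -(3 - 9) = -1*(-6) = 6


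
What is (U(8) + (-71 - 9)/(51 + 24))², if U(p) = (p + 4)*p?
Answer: 2027776/225 ≈ 9012.3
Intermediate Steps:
U(p) = p*(4 + p) (U(p) = (4 + p)*p = p*(4 + p))
(U(8) + (-71 - 9)/(51 + 24))² = (8*(4 + 8) + (-71 - 9)/(51 + 24))² = (8*12 - 80/75)² = (96 - 80*1/75)² = (96 - 16/15)² = (1424/15)² = 2027776/225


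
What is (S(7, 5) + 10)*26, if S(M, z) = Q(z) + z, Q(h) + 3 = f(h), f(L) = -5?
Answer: 182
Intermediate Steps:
Q(h) = -8 (Q(h) = -3 - 5 = -8)
S(M, z) = -8 + z
(S(7, 5) + 10)*26 = ((-8 + 5) + 10)*26 = (-3 + 10)*26 = 7*26 = 182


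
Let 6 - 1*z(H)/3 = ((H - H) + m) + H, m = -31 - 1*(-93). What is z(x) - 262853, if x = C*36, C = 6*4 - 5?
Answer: -265073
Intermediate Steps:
m = 62 (m = -31 + 93 = 62)
C = 19 (C = 24 - 5 = 19)
x = 684 (x = 19*36 = 684)
z(H) = -168 - 3*H (z(H) = 18 - 3*(((H - H) + 62) + H) = 18 - 3*((0 + 62) + H) = 18 - 3*(62 + H) = 18 + (-186 - 3*H) = -168 - 3*H)
z(x) - 262853 = (-168 - 3*684) - 262853 = (-168 - 2052) - 262853 = -2220 - 262853 = -265073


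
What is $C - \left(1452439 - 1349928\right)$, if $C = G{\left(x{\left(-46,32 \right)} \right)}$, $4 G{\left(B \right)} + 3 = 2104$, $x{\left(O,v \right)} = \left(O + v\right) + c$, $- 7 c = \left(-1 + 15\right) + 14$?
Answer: $- \frac{407943}{4} \approx -1.0199 \cdot 10^{5}$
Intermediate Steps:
$c = -4$ ($c = - \frac{\left(-1 + 15\right) + 14}{7} = - \frac{14 + 14}{7} = \left(- \frac{1}{7}\right) 28 = -4$)
$x{\left(O,v \right)} = -4 + O + v$ ($x{\left(O,v \right)} = \left(O + v\right) - 4 = -4 + O + v$)
$G{\left(B \right)} = \frac{2101}{4}$ ($G{\left(B \right)} = - \frac{3}{4} + \frac{1}{4} \cdot 2104 = - \frac{3}{4} + 526 = \frac{2101}{4}$)
$C = \frac{2101}{4} \approx 525.25$
$C - \left(1452439 - 1349928\right) = \frac{2101}{4} - \left(1452439 - 1349928\right) = \frac{2101}{4} - 102511 = - \frac{407943}{4}$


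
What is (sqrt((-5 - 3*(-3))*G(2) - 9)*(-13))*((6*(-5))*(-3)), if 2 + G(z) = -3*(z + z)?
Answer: -1170*I*sqrt(65) ≈ -9432.8*I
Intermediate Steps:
G(z) = -2 - 6*z (G(z) = -2 - 3*(z + z) = -2 - 6*z)
(sqrt((-5 - 3*(-3))*G(2) - 9)*(-13))*((6*(-5))*(-3)) = (sqrt((-5 - 3*(-3))*(-2 - 6*2) - 9)*(-13))*((6*(-5))*(-3)) = (sqrt((-5 + 9)*(-2 - 12) - 9)*(-13))*(-30*(-3)) = (sqrt(4*(-14) - 9)*(-13))*90 = (sqrt(-56 - 9)*(-13))*90 = (sqrt(-65)*(-13))*90 = ((I*sqrt(65))*(-13))*90 = -13*I*sqrt(65)*90 = -1170*I*sqrt(65)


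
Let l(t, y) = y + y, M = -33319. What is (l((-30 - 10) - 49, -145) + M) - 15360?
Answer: -48969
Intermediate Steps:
l(t, y) = 2*y
(l((-30 - 10) - 49, -145) + M) - 15360 = (2*(-145) - 33319) - 15360 = (-290 - 33319) - 15360 = -33609 - 15360 = -48969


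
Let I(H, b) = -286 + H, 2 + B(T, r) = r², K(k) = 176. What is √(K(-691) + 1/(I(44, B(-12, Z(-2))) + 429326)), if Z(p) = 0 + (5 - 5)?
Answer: √900108398415/71514 ≈ 13.266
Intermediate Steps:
Z(p) = 0 (Z(p) = 0 + 0 = 0)
B(T, r) = -2 + r²
√(K(-691) + 1/(I(44, B(-12, Z(-2))) + 429326)) = √(176 + 1/((-286 + 44) + 429326)) = √(176 + 1/(-242 + 429326)) = √(176 + 1/429084) = √(75518785/429084) = √900108398415/71514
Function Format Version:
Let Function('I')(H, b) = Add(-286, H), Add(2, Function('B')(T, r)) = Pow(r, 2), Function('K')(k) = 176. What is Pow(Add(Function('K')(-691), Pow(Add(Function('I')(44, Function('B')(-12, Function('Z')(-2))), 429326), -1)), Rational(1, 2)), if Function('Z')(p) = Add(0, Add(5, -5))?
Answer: Mul(Rational(1, 71514), Pow(900108398415, Rational(1, 2))) ≈ 13.266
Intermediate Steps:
Function('Z')(p) = 0 (Function('Z')(p) = Add(0, 0) = 0)
Function('B')(T, r) = Add(-2, Pow(r, 2))
Pow(Add(Function('K')(-691), Pow(Add(Function('I')(44, Function('B')(-12, Function('Z')(-2))), 429326), -1)), Rational(1, 2)) = Pow(Add(176, Pow(Add(Add(-286, 44), 429326), -1)), Rational(1, 2)) = Pow(Add(176, Pow(Add(-242, 429326), -1)), Rational(1, 2)) = Pow(Add(176, Pow(429084, -1)), Rational(1, 2)) = Pow(Add(176, Rational(1, 429084)), Rational(1, 2)) = Pow(Rational(75518785, 429084), Rational(1, 2)) = Mul(Rational(1, 71514), Pow(900108398415, Rational(1, 2)))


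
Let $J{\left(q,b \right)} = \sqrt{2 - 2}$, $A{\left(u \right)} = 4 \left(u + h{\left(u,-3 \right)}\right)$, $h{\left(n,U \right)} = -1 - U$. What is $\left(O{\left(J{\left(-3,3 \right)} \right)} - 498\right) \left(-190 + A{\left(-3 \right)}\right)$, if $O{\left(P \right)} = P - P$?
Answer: $96612$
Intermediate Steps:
$A{\left(u \right)} = 8 + 4 u$ ($A{\left(u \right)} = 4 \left(u - -2\right) = 4 \left(u + \left(-1 + 3\right)\right) = 4 \left(u + 2\right) = 4 \left(2 + u\right) = 8 + 4 u$)
$J{\left(q,b \right)} = 0$ ($J{\left(q,b \right)} = \sqrt{0} = 0$)
$O{\left(P \right)} = 0$
$\left(O{\left(J{\left(-3,3 \right)} \right)} - 498\right) \left(-190 + A{\left(-3 \right)}\right) = \left(0 - 498\right) \left(-190 + \left(8 + 4 \left(-3\right)\right)\right) = - 498 \left(-190 + \left(8 - 12\right)\right) = - 498 \left(-190 - 4\right) = \left(-498\right) \left(-194\right) = 96612$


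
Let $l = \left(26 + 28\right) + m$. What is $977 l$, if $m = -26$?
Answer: $27356$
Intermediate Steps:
$l = 28$ ($l = \left(26 + 28\right) - 26 = 54 - 26 = 28$)
$977 l = 977 \cdot 28 = 27356$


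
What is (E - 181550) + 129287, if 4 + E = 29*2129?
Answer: 9474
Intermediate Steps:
E = 61737 (E = -4 + 29*2129 = -4 + 61741 = 61737)
(E - 181550) + 129287 = (61737 - 181550) + 129287 = -119813 + 129287 = 9474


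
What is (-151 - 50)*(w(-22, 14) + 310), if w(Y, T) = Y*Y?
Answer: -159594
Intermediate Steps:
w(Y, T) = Y²
(-151 - 50)*(w(-22, 14) + 310) = (-151 - 50)*((-22)² + 310) = -201*(484 + 310) = -201*794 = -159594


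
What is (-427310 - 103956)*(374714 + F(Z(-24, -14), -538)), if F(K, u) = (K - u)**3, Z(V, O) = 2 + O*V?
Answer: -357327434349940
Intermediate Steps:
(-427310 - 103956)*(374714 + F(Z(-24, -14), -538)) = (-427310 - 103956)*(374714 + ((2 - 14*(-24)) - 1*(-538))**3) = -531266*(374714 + ((2 + 336) + 538)**3) = -531266*(374714 + (338 + 538)**3) = -531266*(374714 + 876**3) = -531266*(374714 + 672221376) = -531266*672596090 = -357327434349940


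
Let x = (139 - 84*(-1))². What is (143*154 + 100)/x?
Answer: 22122/49729 ≈ 0.44485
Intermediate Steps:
x = 49729 (x = (139 + 84)² = 223² = 49729)
(143*154 + 100)/x = (143*154 + 100)/49729 = (22022 + 100)*(1/49729) = 22122*(1/49729) = 22122/49729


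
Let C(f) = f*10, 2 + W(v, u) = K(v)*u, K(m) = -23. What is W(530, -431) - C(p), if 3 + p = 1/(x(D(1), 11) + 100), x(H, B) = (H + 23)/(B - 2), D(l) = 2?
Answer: 1839067/185 ≈ 9940.9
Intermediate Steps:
x(H, B) = (23 + H)/(-2 + B)
W(v, u) = -2 - 23*u
p = -2766/925 (p = -3 + 1/((23 + 2)/(-2 + 11) + 100) = -3 + 1/(25/9 + 100) = -3 + 1/(925/9) = -3 + 9/925 = -2766/925 ≈ -2.9903)
C(f) = 10*f
W(530, -431) - C(p) = (-2 - 23*(-431)) - 10*(-2766)/925 = (-2 + 9913) - 1*(-5532/185) = 9911 + 5532/185 = 1839067/185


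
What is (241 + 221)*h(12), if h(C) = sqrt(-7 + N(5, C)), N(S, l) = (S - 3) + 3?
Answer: 462*I*sqrt(2) ≈ 653.37*I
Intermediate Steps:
N(S, l) = S (N(S, l) = (-3 + S) + 3 = S)
h(C) = I*sqrt(2) (h(C) = sqrt(-7 + 5) = sqrt(-2) = I*sqrt(2))
(241 + 221)*h(12) = (241 + 221)*(I*sqrt(2)) = 462*(I*sqrt(2)) = 462*I*sqrt(2)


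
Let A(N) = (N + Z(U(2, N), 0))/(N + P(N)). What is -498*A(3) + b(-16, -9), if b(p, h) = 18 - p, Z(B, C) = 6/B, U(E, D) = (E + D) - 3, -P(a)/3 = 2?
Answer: 1030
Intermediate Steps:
P(a) = -6 (P(a) = -3*2 = -6)
U(E, D) = -3 + D + E (U(E, D) = (D + E) - 3 = -3 + D + E)
A(N) = (N + 6/(-1 + N))/(-6 + N) (A(N) = (N + 6/(-3 + N + 2))/(N - 6) = (N + 6/(-1 + N))/(-6 + N))
-498*A(3) + b(-16, -9) = -498*(6 + 3*(-1 + 3))/((-1 + 3)*(-6 + 3)) + (18 - 1*(-16)) = -498*(6 + 3*2)/(2*(-3)) + (18 + 16) = -249*(-1)*(6 + 6)/3 + 34 = -249*(-1)*12/3 + 34 = -498*(-2) + 34 = 996 + 34 = 1030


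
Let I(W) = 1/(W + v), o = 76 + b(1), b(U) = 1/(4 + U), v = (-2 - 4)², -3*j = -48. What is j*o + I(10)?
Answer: 280421/230 ≈ 1219.2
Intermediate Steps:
j = 16 (j = -⅓*(-48) = 16)
v = 36 (v = (-6)² = 36)
o = 381/5 (o = 76 + 1/(4 + 1) = 76 + 1/5 = 76 + ⅕ = 381/5 ≈ 76.200)
I(W) = 1/(36 + W) (I(W) = 1/(W + 36) = 1/(36 + W))
j*o + I(10) = 16*(381/5) + 1/(36 + 10) = 6096/5 + 1/46 = 280421/230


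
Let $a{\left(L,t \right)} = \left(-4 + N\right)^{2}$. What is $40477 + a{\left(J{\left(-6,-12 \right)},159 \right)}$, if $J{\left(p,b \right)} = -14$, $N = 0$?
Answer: $40493$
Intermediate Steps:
$a{\left(L,t \right)} = 16$ ($a{\left(L,t \right)} = \left(-4 + 0\right)^{2} = \left(-4\right)^{2} = 16$)
$40477 + a{\left(J{\left(-6,-12 \right)},159 \right)} = 40477 + 16 = 40493$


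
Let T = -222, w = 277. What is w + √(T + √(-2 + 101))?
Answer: 277 + √(-222 + 3*√11) ≈ 277.0 + 14.562*I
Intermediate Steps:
w + √(T + √(-2 + 101)) = 277 + √(-222 + √(-2 + 101)) = 277 + √(-222 + √99) = 277 + √(-222 + 3*√11)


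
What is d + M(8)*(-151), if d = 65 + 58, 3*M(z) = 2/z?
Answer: 1325/12 ≈ 110.42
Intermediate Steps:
M(z) = 2/(3*z) (M(z) = (2/z)/3 = 2/(3*z))
d = 123
d + M(8)*(-151) = 123 + ((⅔)/8)*(-151) = 123 + ((⅔)*(⅛))*(-151) = 123 + (1/12)*(-151) = 123 - 151/12 = 1325/12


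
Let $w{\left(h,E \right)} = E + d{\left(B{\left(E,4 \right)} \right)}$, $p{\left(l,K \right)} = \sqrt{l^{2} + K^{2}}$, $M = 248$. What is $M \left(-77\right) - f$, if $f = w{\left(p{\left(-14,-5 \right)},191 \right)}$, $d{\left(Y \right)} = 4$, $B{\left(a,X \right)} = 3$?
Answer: $-19291$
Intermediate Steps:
$p{\left(l,K \right)} = \sqrt{K^{2} + l^{2}}$
$w{\left(h,E \right)} = 4 + E$ ($w{\left(h,E \right)} = E + 4 = 4 + E$)
$f = 195$ ($f = 4 + 191 = 195$)
$M \left(-77\right) - f = 248 \left(-77\right) - 195 = -19096 - 195 = -19291$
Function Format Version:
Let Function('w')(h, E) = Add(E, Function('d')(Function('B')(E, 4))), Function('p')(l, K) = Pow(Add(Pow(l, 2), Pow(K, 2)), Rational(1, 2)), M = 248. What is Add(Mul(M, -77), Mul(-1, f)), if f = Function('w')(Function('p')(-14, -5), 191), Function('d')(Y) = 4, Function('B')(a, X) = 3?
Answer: -19291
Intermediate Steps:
Function('p')(l, K) = Pow(Add(Pow(K, 2), Pow(l, 2)), Rational(1, 2))
Function('w')(h, E) = Add(4, E) (Function('w')(h, E) = Add(E, 4) = Add(4, E))
f = 195 (f = Add(4, 191) = 195)
Add(Mul(M, -77), Mul(-1, f)) = Add(Mul(248, -77), Mul(-1, 195)) = Add(-19096, -195) = -19291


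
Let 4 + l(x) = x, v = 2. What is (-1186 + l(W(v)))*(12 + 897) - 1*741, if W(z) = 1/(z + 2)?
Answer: -4328895/4 ≈ -1.0822e+6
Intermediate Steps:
W(z) = 1/(2 + z)
l(x) = -4 + x
(-1186 + l(W(v)))*(12 + 897) - 1*741 = (-1186 + (-4 + 1/(2 + 2)))*(12 + 897) - 1*741 = (-1186 + (-4 + 1/4))*909 - 741 = (-1186 + (-4 + ¼))*909 - 741 = (-1186 - 15/4)*909 - 741 = -4759/4*909 - 741 = -4325931/4 - 741 = -4328895/4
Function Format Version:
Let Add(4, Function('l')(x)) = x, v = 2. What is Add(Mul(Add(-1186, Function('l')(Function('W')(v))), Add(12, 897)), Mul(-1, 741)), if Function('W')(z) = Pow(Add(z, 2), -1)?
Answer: Rational(-4328895, 4) ≈ -1.0822e+6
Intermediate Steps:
Function('W')(z) = Pow(Add(2, z), -1)
Function('l')(x) = Add(-4, x)
Add(Mul(Add(-1186, Function('l')(Function('W')(v))), Add(12, 897)), Mul(-1, 741)) = Add(Mul(Add(-1186, Add(-4, Pow(Add(2, 2), -1))), Add(12, 897)), Mul(-1, 741)) = Add(Mul(Add(-1186, Add(-4, Pow(4, -1))), 909), -741) = Add(Mul(Add(-1186, Add(-4, Rational(1, 4))), 909), -741) = Add(Mul(Add(-1186, Rational(-15, 4)), 909), -741) = Add(Mul(Rational(-4759, 4), 909), -741) = Add(Rational(-4325931, 4), -741) = Rational(-4328895, 4)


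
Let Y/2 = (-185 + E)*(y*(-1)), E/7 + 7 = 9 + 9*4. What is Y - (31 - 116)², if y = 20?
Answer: -10465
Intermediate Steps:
E = 266 (E = -49 + 7*(9 + 9*4) = -49 + 7*(9 + 36) = -49 + 7*45 = -49 + 315 = 266)
Y = -3240 (Y = 2*((-185 + 266)*(20*(-1))) = 2*(81*(-20)) = 2*(-1620) = -3240)
Y - (31 - 116)² = -3240 - (31 - 116)² = -3240 - 1*(-85)² = -3240 - 1*7225 = -3240 - 7225 = -10465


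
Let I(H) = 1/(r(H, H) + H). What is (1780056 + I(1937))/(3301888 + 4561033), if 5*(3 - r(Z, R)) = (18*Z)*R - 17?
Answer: 24039914388119/106189888228545 ≈ 0.22639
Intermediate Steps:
r(Z, R) = 32/5 - 18*R*Z/5 (r(Z, R) = 3 - ((18*Z)*R - 17)/5 = 3 - (18*R*Z - 17)/5 = 3 - (-17 + 18*R*Z)/5 = 3 + (17/5 - 18*R*Z/5) = 32/5 - 18*R*Z/5)
I(H) = 1/(32/5 + H - 18*H²/5) (I(H) = 1/((32/5 - 18*H*H/5) + H) = 1/((32/5 - 18*H²/5) + H) = 1/(32/5 + H - 18*H²/5))
(1780056 + I(1937))/(3301888 + 4561033) = (1780056 + 5/(32 - 18*1937² + 5*1937))/(3301888 + 4561033) = (1780056 + 5/(32 - 18*3751969 + 9685))/7862921 = (1780056 + 5/(32 - 67535442 + 9685))*(1/7862921) = (1780056 + 5/(-67525725))*(1/7862921) = (1780056 + 5*(-1/67525725))*(1/7862921) = (1780056 - 1/13505145)*(1/7862921) = (24039914388119/13505145)*(1/7862921) = 24039914388119/106189888228545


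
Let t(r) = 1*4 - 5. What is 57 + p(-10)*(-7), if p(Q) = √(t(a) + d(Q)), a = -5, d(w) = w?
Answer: 57 - 7*I*√11 ≈ 57.0 - 23.216*I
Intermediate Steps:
t(r) = -1 (t(r) = 4 - 5 = -1)
p(Q) = √(-1 + Q)
57 + p(-10)*(-7) = 57 + √(-1 - 10)*(-7) = 57 + √(-11)*(-7) = 57 + (I*√11)*(-7) = 57 - 7*I*√11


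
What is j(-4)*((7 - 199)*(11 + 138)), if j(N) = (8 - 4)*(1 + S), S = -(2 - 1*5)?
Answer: -457728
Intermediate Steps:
S = 3 (S = -(2 - 5) = -1*(-3) = 3)
j(N) = 16 (j(N) = (8 - 4)*(1 + 3) = 4*4 = 16)
j(-4)*((7 - 199)*(11 + 138)) = 16*((7 - 199)*(11 + 138)) = 16*(-192*149) = 16*(-28608) = -457728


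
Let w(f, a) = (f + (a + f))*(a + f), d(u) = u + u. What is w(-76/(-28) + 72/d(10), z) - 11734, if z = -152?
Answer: 10498772/1225 ≈ 8570.4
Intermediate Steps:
d(u) = 2*u
w(f, a) = (a + f)*(a + 2*f) (w(f, a) = (a + 2*f)*(a + f) = (a + f)*(a + 2*f))
w(-76/(-28) + 72/d(10), z) - 11734 = ((-152)² + 2*(-76/(-28) + 72/((2*10)))² + 3*(-152)*(-76/(-28) + 72/((2*10)))) - 11734 = (23104 + 2*(-76*(-1/28) + 72/20)² + 3*(-152)*(-76*(-1/28) + 72/20)) - 11734 = (23104 + 2*(19/7 + 72*(1/20))² + 3*(-152)*(19/7 + 72*(1/20))) - 11734 = (23104 + 2*(19/7 + 18/5)² + 3*(-152)*(19/7 + 18/5)) - 11734 = (23104 + 2*(221/35)² + 3*(-152)*(221/35)) - 11734 = (23104 + 2*(48841/1225) - 100776/35) - 11734 = (23104 + 97682/1225 - 100776/35) - 11734 = 24872922/1225 - 11734 = 10498772/1225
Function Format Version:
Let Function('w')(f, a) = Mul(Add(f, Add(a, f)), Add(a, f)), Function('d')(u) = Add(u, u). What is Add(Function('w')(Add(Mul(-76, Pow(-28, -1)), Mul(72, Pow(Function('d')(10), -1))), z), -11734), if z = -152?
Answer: Rational(10498772, 1225) ≈ 8570.4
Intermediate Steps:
Function('d')(u) = Mul(2, u)
Function('w')(f, a) = Mul(Add(a, f), Add(a, Mul(2, f))) (Function('w')(f, a) = Mul(Add(a, Mul(2, f)), Add(a, f)) = Mul(Add(a, f), Add(a, Mul(2, f))))
Add(Function('w')(Add(Mul(-76, Pow(-28, -1)), Mul(72, Pow(Function('d')(10), -1))), z), -11734) = Add(Add(Pow(-152, 2), Mul(2, Pow(Add(Mul(-76, Pow(-28, -1)), Mul(72, Pow(Mul(2, 10), -1))), 2)), Mul(3, -152, Add(Mul(-76, Pow(-28, -1)), Mul(72, Pow(Mul(2, 10), -1))))), -11734) = Add(Add(23104, Mul(2, Pow(Add(Mul(-76, Rational(-1, 28)), Mul(72, Pow(20, -1))), 2)), Mul(3, -152, Add(Mul(-76, Rational(-1, 28)), Mul(72, Pow(20, -1))))), -11734) = Add(Add(23104, Mul(2, Pow(Add(Rational(19, 7), Mul(72, Rational(1, 20))), 2)), Mul(3, -152, Add(Rational(19, 7), Mul(72, Rational(1, 20))))), -11734) = Add(Add(23104, Mul(2, Pow(Add(Rational(19, 7), Rational(18, 5)), 2)), Mul(3, -152, Add(Rational(19, 7), Rational(18, 5)))), -11734) = Add(Add(23104, Mul(2, Pow(Rational(221, 35), 2)), Mul(3, -152, Rational(221, 35))), -11734) = Add(Add(23104, Mul(2, Rational(48841, 1225)), Rational(-100776, 35)), -11734) = Add(Add(23104, Rational(97682, 1225), Rational(-100776, 35)), -11734) = Add(Rational(24872922, 1225), -11734) = Rational(10498772, 1225)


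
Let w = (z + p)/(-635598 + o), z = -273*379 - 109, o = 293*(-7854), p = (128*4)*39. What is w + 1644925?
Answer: 1207712180527/734205 ≈ 1.6449e+6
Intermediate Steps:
p = 19968 (p = 512*39 = 19968)
o = -2301222
z = -103576 (z = -103467 - 109 = -103576)
w = 20902/734205 (w = (-103576 + 19968)/(-635598 - 2301222) = -83608/(-2936820) = -83608*(-1/2936820) = 20902/734205 ≈ 0.028469)
w + 1644925 = 20902/734205 + 1644925 = 1207712180527/734205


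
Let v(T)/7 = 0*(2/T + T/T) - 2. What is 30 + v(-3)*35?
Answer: -460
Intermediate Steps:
v(T) = -14 (v(T) = 7*(0*(2/T + T/T) - 2) = 7*(0*(2/T + 1) - 2) = 7*(0*(1 + 2/T) - 2) = 7*(0 - 2) = 7*(-2) = -14)
30 + v(-3)*35 = 30 - 14*35 = 30 - 490 = -460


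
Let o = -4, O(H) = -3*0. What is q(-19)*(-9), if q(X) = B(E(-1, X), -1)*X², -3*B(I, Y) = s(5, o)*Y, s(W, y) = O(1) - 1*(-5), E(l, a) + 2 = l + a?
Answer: -5415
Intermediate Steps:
O(H) = 0
E(l, a) = -2 + a + l (E(l, a) = -2 + (l + a) = -2 + (a + l) = -2 + a + l)
s(W, y) = 5 (s(W, y) = 0 - 1*(-5) = 0 + 5 = 5)
B(I, Y) = -5*Y/3
q(X) = 5*X²/3 (q(X) = (-5/3*(-1))*X² = 5*X²/3)
q(-19)*(-9) = ((5/3)*(-19)²)*(-9) = ((5/3)*361)*(-9) = (1805/3)*(-9) = -5415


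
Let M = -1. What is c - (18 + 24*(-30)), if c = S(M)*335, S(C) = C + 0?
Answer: 367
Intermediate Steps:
S(C) = C
c = -335 (c = -1*335 = -335)
c - (18 + 24*(-30)) = -335 - (18 + 24*(-30)) = -335 - (18 - 720) = -335 - 1*(-702) = -335 + 702 = 367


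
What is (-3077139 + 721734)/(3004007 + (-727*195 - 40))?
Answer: -2355405/2862202 ≈ -0.82293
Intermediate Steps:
(-3077139 + 721734)/(3004007 + (-727*195 - 40)) = -2355405/(3004007 + (-141765 - 40)) = -2355405/(3004007 - 141805) = -2355405/2862202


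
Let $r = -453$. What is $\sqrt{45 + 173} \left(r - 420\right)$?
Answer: $- 873 \sqrt{218} \approx -12890.0$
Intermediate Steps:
$\sqrt{45 + 173} \left(r - 420\right) = \sqrt{45 + 173} \left(-453 - 420\right) = \sqrt{218} \left(-873\right) = - 873 \sqrt{218}$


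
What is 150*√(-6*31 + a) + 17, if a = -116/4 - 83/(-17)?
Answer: 17 + 300*I*√15181/17 ≈ 17.0 + 2174.3*I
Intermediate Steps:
a = -410/17 (a = -116*¼ - 83*(-1/17) = -29 + 83/17 = -410/17 ≈ -24.118)
150*√(-6*31 + a) + 17 = 150*√(-6*31 - 410/17) + 17 = 150*√(-186 - 410/17) + 17 = 150*√(-3572/17) + 17 = 150*(2*I*√15181/17) + 17 = 300*I*√15181/17 + 17 = 17 + 300*I*√15181/17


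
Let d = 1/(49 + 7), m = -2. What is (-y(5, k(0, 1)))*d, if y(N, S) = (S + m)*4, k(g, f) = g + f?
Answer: 1/14 ≈ 0.071429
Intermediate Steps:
k(g, f) = f + g
y(N, S) = -8 + 4*S (y(N, S) = (S - 2)*4 = (-2 + S)*4 = -8 + 4*S)
d = 1/56 ≈ 0.017857
(-y(5, k(0, 1)))*d = -(-8 + 4*(1 + 0))*(1/56) = -(-8 + 4*1)*(1/56) = -(-8 + 4)*(1/56) = -1*(-4)*(1/56) = 4*(1/56) = 1/14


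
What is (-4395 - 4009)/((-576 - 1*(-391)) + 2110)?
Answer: -764/175 ≈ -4.3657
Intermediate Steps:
(-4395 - 4009)/((-576 - 1*(-391)) + 2110) = -8404/((-576 + 391) + 2110) = -8404/(-185 + 2110) = -8404/1925 = -8404*1/1925 = -764/175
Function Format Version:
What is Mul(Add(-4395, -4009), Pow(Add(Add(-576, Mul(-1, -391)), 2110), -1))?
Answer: Rational(-764, 175) ≈ -4.3657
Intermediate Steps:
Mul(Add(-4395, -4009), Pow(Add(Add(-576, Mul(-1, -391)), 2110), -1)) = Mul(-8404, Pow(Add(Add(-576, 391), 2110), -1)) = Mul(-8404, Pow(Add(-185, 2110), -1)) = Mul(-8404, Pow(1925, -1)) = Mul(-8404, Rational(1, 1925)) = Rational(-764, 175)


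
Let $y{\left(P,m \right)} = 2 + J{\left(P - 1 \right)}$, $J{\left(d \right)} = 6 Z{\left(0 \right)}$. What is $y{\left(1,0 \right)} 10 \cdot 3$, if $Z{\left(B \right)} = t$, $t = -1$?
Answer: $-120$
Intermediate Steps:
$Z{\left(B \right)} = -1$
$J{\left(d \right)} = -6$ ($J{\left(d \right)} = 6 \left(-1\right) = -6$)
$y{\left(P,m \right)} = -4$ ($y{\left(P,m \right)} = 2 - 6 = -4$)
$y{\left(1,0 \right)} 10 \cdot 3 = \left(-4\right) 10 \cdot 3 = \left(-40\right) 3 = -120$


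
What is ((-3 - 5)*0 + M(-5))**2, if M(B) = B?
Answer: 25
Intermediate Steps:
((-3 - 5)*0 + M(-5))**2 = ((-3 - 5)*0 - 5)**2 = (-8*0 - 5)**2 = (0 - 5)**2 = (-5)**2 = 25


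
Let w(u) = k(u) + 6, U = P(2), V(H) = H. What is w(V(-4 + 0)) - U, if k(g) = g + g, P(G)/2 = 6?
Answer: -14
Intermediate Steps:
P(G) = 12 (P(G) = 2*6 = 12)
k(g) = 2*g
U = 12
w(u) = 6 + 2*u (w(u) = 2*u + 6 = 6 + 2*u)
w(V(-4 + 0)) - U = (6 + 2*(-4 + 0)) - 1*12 = (6 + 2*(-4)) - 12 = (6 - 8) - 12 = -2 - 12 = -14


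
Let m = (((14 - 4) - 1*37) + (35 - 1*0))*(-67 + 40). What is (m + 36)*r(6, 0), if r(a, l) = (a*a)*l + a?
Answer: -1080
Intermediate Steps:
r(a, l) = a + l*a² (r(a, l) = a²*l + a = l*a² + a = a + l*a²)
m = -216 (m = ((10 - 37) + (35 + 0))*(-27) = (-27 + 35)*(-27) = 8*(-27) = -216)
(m + 36)*r(6, 0) = (-216 + 36)*(6*(1 + 6*0)) = -1080*(1 + 0) = -1080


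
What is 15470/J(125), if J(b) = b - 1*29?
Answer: 7735/48 ≈ 161.15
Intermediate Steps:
J(b) = -29 + b (J(b) = b - 29 = -29 + b)
15470/J(125) = 15470/(-29 + 125) = 15470/96 = 15470*(1/96) = 7735/48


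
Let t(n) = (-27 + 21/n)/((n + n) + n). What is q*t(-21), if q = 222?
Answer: 296/3 ≈ 98.667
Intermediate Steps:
t(n) = (-27 + 21/n)/(3*n) (t(n) = (-27 + 21/n)/(2*n + n) = (-27 + 21/n)/((3*n)) = (-27 + 21/n)*(1/(3*n)) = (-27 + 21/n)/(3*n))
q*t(-21) = 222*((7 - 9*(-21))/(-21)**2) = 222*((7 + 189)/441) = 222*((1/441)*196) = 222*(4/9) = 296/3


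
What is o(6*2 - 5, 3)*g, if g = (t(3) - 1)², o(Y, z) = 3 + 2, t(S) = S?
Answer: 20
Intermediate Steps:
o(Y, z) = 5
g = 4 (g = (3 - 1)² = 2² = 4)
o(6*2 - 5, 3)*g = 5*4 = 20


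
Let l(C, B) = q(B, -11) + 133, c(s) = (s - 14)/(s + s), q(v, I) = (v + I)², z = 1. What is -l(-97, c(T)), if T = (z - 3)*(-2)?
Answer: -4529/16 ≈ -283.06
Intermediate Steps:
q(v, I) = (I + v)²
T = 4 (T = (1 - 3)*(-2) = -2*(-2) = 4)
c(s) = (-14 + s)/(2*s) (c(s) = (-14 + s)/((2*s)) = (-14 + s)*(1/(2*s)) = (-14 + s)/(2*s))
l(C, B) = 133 + (-11 + B)² (l(C, B) = (-11 + B)² + 133 = 133 + (-11 + B)²)
-l(-97, c(T)) = -(133 + (-11 + (½)*(-14 + 4)/4)²) = -(133 + (-11 + (½)*(¼)*(-10))²) = -(133 + (-11 - 5/4)²) = -(133 + (-49/4)²) = -(133 + 2401/16) = -1*4529/16 = -4529/16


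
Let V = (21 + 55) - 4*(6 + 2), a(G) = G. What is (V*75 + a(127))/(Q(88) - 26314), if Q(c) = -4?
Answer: -3427/26318 ≈ -0.13022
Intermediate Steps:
V = 44 (V = 76 - 4*8 = 76 - 32 = 44)
(V*75 + a(127))/(Q(88) - 26314) = (44*75 + 127)/(-4 - 26314) = (3300 + 127)/(-26318) = 3427*(-1/26318) = -3427/26318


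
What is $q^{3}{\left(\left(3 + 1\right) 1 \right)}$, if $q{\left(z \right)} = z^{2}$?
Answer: $4096$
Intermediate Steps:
$q^{3}{\left(\left(3 + 1\right) 1 \right)} = \left(\left(\left(3 + 1\right) 1\right)^{2}\right)^{3} = \left(\left(4 \cdot 1\right)^{2}\right)^{3} = \left(4^{2}\right)^{3} = 16^{3} = 4096$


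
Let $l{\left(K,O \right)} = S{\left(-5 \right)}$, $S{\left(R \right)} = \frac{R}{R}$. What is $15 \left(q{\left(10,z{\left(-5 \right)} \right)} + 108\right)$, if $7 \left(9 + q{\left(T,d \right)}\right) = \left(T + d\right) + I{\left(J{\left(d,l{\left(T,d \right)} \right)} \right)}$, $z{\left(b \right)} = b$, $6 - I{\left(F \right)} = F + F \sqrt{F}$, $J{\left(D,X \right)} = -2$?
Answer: $\frac{10590}{7} + \frac{30 i \sqrt{2}}{7} \approx 1512.9 + 6.0609 i$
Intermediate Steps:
$S{\left(R \right)} = 1$
$l{\left(K,O \right)} = 1$
$I{\left(F \right)} = 6 - F - F^{\frac{3}{2}}$ ($I{\left(F \right)} = 6 - \left(F + F \sqrt{F}\right) = 6 - \left(F + F^{\frac{3}{2}}\right) = 6 - F - F^{\frac{3}{2}}$)
$q{\left(T,d \right)} = - \frac{55}{7} + \frac{T}{7} + \frac{d}{7} + \frac{2 i \sqrt{2}}{7}$ ($q{\left(T,d \right)} = -9 + \frac{\left(T + d\right) - \left(-8 + \left(-2\right)^{\frac{3}{2}}\right)}{7} = -9 + \frac{\left(T + d\right) + \left(6 + 2 - - 2 i \sqrt{2}\right)}{7} = -9 + \frac{\left(T + d\right) + \left(6 + 2 + 2 i \sqrt{2}\right)}{7} = -9 + \frac{\left(T + d\right) + \left(8 + 2 i \sqrt{2}\right)}{7} = -9 + \frac{8 + T + d + 2 i \sqrt{2}}{7} = -9 + \left(\frac{8}{7} + \frac{T}{7} + \frac{d}{7} + \frac{2 i \sqrt{2}}{7}\right) = - \frac{55}{7} + \frac{T}{7} + \frac{d}{7} + \frac{2 i \sqrt{2}}{7}$)
$15 \left(q{\left(10,z{\left(-5 \right)} \right)} + 108\right) = 15 \left(\left(- \frac{55}{7} + \frac{1}{7} \cdot 10 + \frac{1}{7} \left(-5\right) + \frac{2 i \sqrt{2}}{7}\right) + 108\right) = 15 \left(\left(- \frac{55}{7} + \frac{10}{7} - \frac{5}{7} + \frac{2 i \sqrt{2}}{7}\right) + 108\right) = 15 \left(\left(- \frac{50}{7} + \frac{2 i \sqrt{2}}{7}\right) + 108\right) = 15 \left(\frac{706}{7} + \frac{2 i \sqrt{2}}{7}\right) = \frac{10590}{7} + \frac{30 i \sqrt{2}}{7}$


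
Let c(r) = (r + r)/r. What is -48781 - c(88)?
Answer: -48783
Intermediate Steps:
c(r) = 2 (c(r) = (2*r)/r = 2)
-48781 - c(88) = -48781 - 1*2 = -48781 - 2 = -48783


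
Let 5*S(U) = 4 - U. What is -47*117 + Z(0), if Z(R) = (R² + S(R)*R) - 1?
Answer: -5500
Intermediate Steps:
S(U) = ⅘ - U/5 (S(U) = (4 - U)/5 = ⅘ - U/5)
Z(R) = -1 + R² + R*(⅘ - R/5) (Z(R) = (R² + (⅘ - R/5)*R) - 1 = (R² + R*(⅘ - R/5)) - 1 = -1 + R² + R*(⅘ - R/5))
-47*117 + Z(0) = -47*117 + (-1 + (⅘)*0 + (⅘)*0²) = -5499 + (-1 + 0 + (⅘)*0) = -5499 + (-1 + 0 + 0) = -5499 - 1 = -5500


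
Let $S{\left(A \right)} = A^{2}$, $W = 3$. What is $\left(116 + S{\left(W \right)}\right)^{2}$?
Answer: $15625$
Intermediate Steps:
$\left(116 + S{\left(W \right)}\right)^{2} = \left(116 + 3^{2}\right)^{2} = \left(116 + 9\right)^{2} = 125^{2} = 15625$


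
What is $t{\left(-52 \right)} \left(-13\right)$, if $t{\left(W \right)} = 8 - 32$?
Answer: $312$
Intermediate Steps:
$t{\left(W \right)} = -24$
$t{\left(-52 \right)} \left(-13\right) = \left(-24\right) \left(-13\right) = 312$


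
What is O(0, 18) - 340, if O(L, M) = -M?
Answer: -358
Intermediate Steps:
O(0, 18) - 340 = -1*18 - 340 = -18 - 340 = -358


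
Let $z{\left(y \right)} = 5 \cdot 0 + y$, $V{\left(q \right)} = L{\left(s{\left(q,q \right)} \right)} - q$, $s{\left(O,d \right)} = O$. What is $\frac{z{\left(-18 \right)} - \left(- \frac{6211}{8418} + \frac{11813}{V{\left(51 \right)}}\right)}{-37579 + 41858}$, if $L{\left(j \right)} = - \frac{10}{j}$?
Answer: $\frac{426556481}{8549985822} \approx 0.04989$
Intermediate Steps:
$V{\left(q \right)} = - q - \frac{10}{q}$ ($V{\left(q \right)} = - \frac{10}{q} - q = - q - \frac{10}{q}$)
$z{\left(y \right)} = y$ ($z{\left(y \right)} = 0 + y = y$)
$\frac{z{\left(-18 \right)} - \left(- \frac{6211}{8418} + \frac{11813}{V{\left(51 \right)}}\right)}{-37579 + 41858} = \frac{-18 - \left(- \frac{6211}{8418} + \frac{11813}{\left(-1\right) 51 - \frac{10}{51}}\right)}{-37579 + 41858} = \frac{-18 - \left(- \frac{6211}{8418} + \frac{11813}{-51 - \frac{10}{51}}\right)}{4279} = \left(-18 - \left(- \frac{6211}{8418} + \frac{11813}{-51 - \frac{10}{51}}\right)\right) \frac{1}{4279} = \left(-18 - \left(- \frac{6211}{8418} + \frac{11813}{- \frac{2611}{51}}\right)\right) \frac{1}{4279} = \left(-18 + \left(\left(-11813\right) \left(- \frac{51}{2611}\right) + \frac{6211}{8418}\right)\right) \frac{1}{4279} = \left(-18 + \left(\frac{602463}{2611} + \frac{6211}{8418}\right)\right) \frac{1}{4279} = \left(-18 + \frac{5087750455}{21979398}\right) \frac{1}{4279} = \frac{4692121291}{21979398} \cdot \frac{1}{4279} = \frac{426556481}{8549985822}$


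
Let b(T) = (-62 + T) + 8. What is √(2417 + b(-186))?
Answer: √2177 ≈ 46.658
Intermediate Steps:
b(T) = -54 + T
√(2417 + b(-186)) = √(2417 + (-54 - 186)) = √(2417 - 240) = √2177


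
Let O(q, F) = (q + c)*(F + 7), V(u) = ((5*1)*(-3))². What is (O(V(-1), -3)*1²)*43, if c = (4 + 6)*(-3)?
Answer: 33540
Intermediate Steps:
c = -30 (c = 10*(-3) = -30)
V(u) = 225 (V(u) = (5*(-3))² = (-15)² = 225)
O(q, F) = (-30 + q)*(7 + F) (O(q, F) = (q - 30)*(F + 7) = (-30 + q)*(7 + F))
(O(V(-1), -3)*1²)*43 = ((-210 - 30*(-3) + 7*225 - 3*225)*1²)*43 = ((-210 + 90 + 1575 - 675)*1)*43 = (780*1)*43 = 780*43 = 33540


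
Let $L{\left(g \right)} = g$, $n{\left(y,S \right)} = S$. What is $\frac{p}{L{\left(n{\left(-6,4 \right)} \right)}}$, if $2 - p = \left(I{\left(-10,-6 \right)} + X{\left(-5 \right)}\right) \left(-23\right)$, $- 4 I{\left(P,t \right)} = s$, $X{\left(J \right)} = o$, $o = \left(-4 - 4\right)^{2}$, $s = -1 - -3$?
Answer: $\frac{2925}{8} \approx 365.63$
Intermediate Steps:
$s = 2$ ($s = -1 + 3 = 2$)
$o = 64$ ($o = \left(-8\right)^{2} = 64$)
$X{\left(J \right)} = 64$
$I{\left(P,t \right)} = - \frac{1}{2}$ ($I{\left(P,t \right)} = \left(- \frac{1}{4}\right) 2 = - \frac{1}{2}$)
$p = \frac{2925}{2}$ ($p = 2 - \left(- \frac{1}{2} + 64\right) \left(-23\right) = 2 - \frac{127}{2} \left(-23\right) = 2 - - \frac{2921}{2} = 2 + \frac{2921}{2} = \frac{2925}{2} \approx 1462.5$)
$\frac{p}{L{\left(n{\left(-6,4 \right)} \right)}} = \frac{2925}{2 \cdot 4} = \frac{2925}{2} \cdot \frac{1}{4} = \frac{2925}{8}$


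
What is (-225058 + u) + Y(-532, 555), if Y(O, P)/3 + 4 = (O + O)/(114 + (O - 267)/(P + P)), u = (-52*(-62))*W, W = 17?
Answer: -3058922466/17963 ≈ -1.7029e+5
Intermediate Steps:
u = 54808 (u = -52*(-62)*17 = 3224*17 = 54808)
Y(O, P) = -12 + 6*O/(114 + (-267 + O)/(2*P)) (Y(O, P) = -12 + 3*((O + O)/(114 + (O - 267)/(P + P))) = -12 + 3*((2*O)/(114 + (-267 + O)/((2*P)))) = -12 + 3*((2*O)/(114 + (-267 + O)*(1/(2*P)))) = -12 + 3*((2*O)/(114 + (-267 + O)/(2*P))) = -12 + 3*(2*O/(114 + (-267 + O)/(2*P))) = -12 + 6*O/(114 + (-267 + O)/(2*P)))
(-225058 + u) + Y(-532, 555) = (-225058 + 54808) + 12*(267 - 1*(-532) - 228*555 - 532*555)/(-267 - 532 + 228*555) = -170250 + 12*(267 + 532 - 126540 - 295260)/(-267 - 532 + 126540) = -170250 + 12*(-421001)/125741 = -170250 + 12*(1/125741)*(-421001) = -170250 - 721716/17963 = -3058922466/17963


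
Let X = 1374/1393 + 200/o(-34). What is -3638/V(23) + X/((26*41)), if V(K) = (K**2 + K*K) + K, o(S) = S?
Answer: -45981404425/13644352813 ≈ -3.3700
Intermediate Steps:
X = -115942/23681 (X = 1374/1393 + 200/(-34) = 1374*(1/1393) + 200*(-1/34) = 1374/1393 - 100/17 = -115942/23681 ≈ -4.8960)
V(K) = K + 2*K**2 (V(K) = (K**2 + K**2) + K = 2*K**2 + K = K + 2*K**2)
-3638/V(23) + X/((26*41)) = -3638*1/(23*(1 + 2*23)) - 115942/(23681*(26*41)) = -3638*1/(23*(1 + 46)) - 115942/23681/1066 = -3638/(23*47) - 115942/23681*1/1066 = -3638/1081 - 57971/12621973 = -45981404425/13644352813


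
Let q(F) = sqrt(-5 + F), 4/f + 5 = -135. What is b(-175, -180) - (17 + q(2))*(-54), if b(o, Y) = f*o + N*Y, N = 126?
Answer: -21757 + 54*I*sqrt(3) ≈ -21757.0 + 93.531*I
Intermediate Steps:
f = -1/35 (f = 4/(-5 - 135) = 4/(-140) = 4*(-1/140) = -1/35 ≈ -0.028571)
b(o, Y) = 126*Y - o/35 (b(o, Y) = -o/35 + 126*Y = 126*Y - o/35)
b(-175, -180) - (17 + q(2))*(-54) = (126*(-180) - 1/35*(-175)) - (17 + sqrt(-5 + 2))*(-54) = (-22680 + 5) - (17 + sqrt(-3))*(-54) = -22675 - (17 + I*sqrt(3))*(-54) = -22675 - (-918 - 54*I*sqrt(3)) = -22675 + (918 + 54*I*sqrt(3)) = -21757 + 54*I*sqrt(3)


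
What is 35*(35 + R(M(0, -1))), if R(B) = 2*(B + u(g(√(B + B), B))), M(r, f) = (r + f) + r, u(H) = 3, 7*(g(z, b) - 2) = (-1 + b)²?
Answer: 1365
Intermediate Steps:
g(z, b) = 2 + (-1 + b)²/7
M(r, f) = f + 2*r (M(r, f) = (f + r) + r = f + 2*r)
R(B) = 6 + 2*B (R(B) = 2*(B + 3) = 2*(3 + B) = 6 + 2*B)
35*(35 + R(M(0, -1))) = 35*(35 + (6 + 2*(-1 + 2*0))) = 35*(35 + (6 + 2*(-1 + 0))) = 35*(35 + (6 + 2*(-1))) = 35*(35 + (6 - 2)) = 35*(35 + 4) = 35*39 = 1365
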